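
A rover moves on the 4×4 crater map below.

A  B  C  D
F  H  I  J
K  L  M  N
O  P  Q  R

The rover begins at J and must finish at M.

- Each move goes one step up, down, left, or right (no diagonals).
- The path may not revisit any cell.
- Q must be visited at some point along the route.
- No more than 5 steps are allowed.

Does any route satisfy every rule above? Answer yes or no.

yes

One route that works: J → N → R → Q → M.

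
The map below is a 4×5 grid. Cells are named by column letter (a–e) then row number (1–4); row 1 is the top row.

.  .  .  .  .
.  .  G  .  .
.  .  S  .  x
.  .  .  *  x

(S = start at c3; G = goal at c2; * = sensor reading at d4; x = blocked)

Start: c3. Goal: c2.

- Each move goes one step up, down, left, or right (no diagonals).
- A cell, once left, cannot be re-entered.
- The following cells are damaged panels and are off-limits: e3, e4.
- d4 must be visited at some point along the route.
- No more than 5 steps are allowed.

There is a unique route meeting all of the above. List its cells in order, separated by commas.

The budget equals the shortest possible length, so every move has to be on a shortest route through the required cells.
Route from c3: down to c4, right to d4, 2× up (reaching d2), left to c2 — 5 moves in all.
Check: all required cells visited; 5 ≤ 5 moves.

c3, c4, d4, d3, d2, c2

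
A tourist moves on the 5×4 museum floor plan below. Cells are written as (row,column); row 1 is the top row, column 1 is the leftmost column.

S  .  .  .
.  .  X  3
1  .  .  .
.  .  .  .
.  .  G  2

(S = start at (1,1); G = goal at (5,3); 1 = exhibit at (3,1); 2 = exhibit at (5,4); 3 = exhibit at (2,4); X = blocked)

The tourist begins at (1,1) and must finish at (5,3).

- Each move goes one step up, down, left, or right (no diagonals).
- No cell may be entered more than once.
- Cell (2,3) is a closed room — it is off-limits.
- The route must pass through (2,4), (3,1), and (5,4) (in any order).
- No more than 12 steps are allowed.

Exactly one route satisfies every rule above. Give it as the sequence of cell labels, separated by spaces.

(1,1) (2,1) (3,1) (3,2) (2,2) (1,2) (1,3) (1,4) (2,4) (3,4) (4,4) (5,4) (5,3)

Any route must reach (2,4), (3,1), and (5,4) and still end at (5,3) within 12 moves, so the order of the required stops is forced.
Route from (1,1): 2× down (reaching (3,1)), right to (3,2), 2× up (reaching (1,2)), 2× right (reaching (1,4)), 4× down (reaching (5,4)), left to (5,3) — 12 moves in all.
Check: all required cells visited; 12 ≤ 12 moves.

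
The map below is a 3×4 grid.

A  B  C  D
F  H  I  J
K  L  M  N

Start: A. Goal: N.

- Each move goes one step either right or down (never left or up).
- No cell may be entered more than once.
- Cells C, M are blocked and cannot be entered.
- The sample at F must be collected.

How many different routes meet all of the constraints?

1

A right/down-only route from A to N makes exactly 2 down-moves and 3 right-moves in some order.
With no other constraints that would be C(5,2) = 10 routes.
Split at F and multiply the segment counts (each segment already excludes blocked cells): A→F: 1; F→N: 1; product = 1.
That gives 1 route.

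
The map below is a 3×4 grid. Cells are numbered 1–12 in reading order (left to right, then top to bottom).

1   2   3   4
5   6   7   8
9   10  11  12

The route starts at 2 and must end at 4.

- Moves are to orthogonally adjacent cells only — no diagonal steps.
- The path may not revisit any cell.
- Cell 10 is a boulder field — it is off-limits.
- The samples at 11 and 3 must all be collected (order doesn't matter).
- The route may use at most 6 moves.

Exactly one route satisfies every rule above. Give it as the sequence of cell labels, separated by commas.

The 6-move cap with required stops at 11, 3 leaves no slack for detours.
Route from 2: right 1 to 3, down 2 to 11, right 1 to 12, up 2 to 4 — 6 moves in all.
Check: all required cells visited; 6 ≤ 6 moves.

2, 3, 7, 11, 12, 8, 4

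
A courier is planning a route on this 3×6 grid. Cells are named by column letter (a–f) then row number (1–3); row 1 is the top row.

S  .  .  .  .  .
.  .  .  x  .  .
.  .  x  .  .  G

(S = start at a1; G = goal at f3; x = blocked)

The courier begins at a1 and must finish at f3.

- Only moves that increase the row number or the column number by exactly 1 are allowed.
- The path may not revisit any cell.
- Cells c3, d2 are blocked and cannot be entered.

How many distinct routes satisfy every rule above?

3

A right/down-only route from a1 to f3 makes exactly 2 down-moves and 5 right-moves in some order.
With no other constraints that would be C(7,2) = 21 routes.
Subtract routes through each blocked cell (inclusion–exclusion for overlaps): − through d2: 12 − through c3: 6 → 3.
That gives 3 routes.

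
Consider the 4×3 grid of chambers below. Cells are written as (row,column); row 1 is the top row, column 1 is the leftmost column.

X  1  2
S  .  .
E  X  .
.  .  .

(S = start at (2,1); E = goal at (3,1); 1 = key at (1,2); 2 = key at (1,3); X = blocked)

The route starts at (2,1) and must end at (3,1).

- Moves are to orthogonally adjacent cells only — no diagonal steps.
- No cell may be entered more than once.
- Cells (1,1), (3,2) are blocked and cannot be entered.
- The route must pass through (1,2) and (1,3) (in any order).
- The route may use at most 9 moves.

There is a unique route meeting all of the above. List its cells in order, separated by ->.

(2,1) -> (2,2) -> (1,2) -> (1,3) -> (2,3) -> (3,3) -> (4,3) -> (4,2) -> (4,1) -> (3,1)

The 9-move cap with required stops at (1,2), (1,3) leaves no slack for detours.
Route from (2,1): right to (2,2), up to (1,2), right to (1,3), 3× down (reaching (4,3)), 2× left (reaching (4,1)), up to (3,1) — 9 moves in all.
Check: all required cells visited; 9 ≤ 9 moves.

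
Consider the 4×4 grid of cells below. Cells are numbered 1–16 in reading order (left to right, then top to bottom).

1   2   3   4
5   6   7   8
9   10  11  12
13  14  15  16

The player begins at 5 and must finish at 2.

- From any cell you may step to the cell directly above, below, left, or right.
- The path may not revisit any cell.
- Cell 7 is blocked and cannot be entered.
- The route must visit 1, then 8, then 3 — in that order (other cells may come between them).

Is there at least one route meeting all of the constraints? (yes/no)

Even ignoring the required order, no revisit-free route from 5 to 2 manages to pass through all of 1, 8, and 3: branching out from 5, every path either misses one of them or, having collected them, can no longer reach 2 without re-entering a cell.

no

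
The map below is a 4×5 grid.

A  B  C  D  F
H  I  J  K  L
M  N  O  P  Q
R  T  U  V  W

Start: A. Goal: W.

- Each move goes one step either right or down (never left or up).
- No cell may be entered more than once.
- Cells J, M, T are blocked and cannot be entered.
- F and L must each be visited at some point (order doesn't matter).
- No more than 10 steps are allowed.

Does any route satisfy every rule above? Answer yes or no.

One route that works: A → B → C → D → F → L → Q → W.

yes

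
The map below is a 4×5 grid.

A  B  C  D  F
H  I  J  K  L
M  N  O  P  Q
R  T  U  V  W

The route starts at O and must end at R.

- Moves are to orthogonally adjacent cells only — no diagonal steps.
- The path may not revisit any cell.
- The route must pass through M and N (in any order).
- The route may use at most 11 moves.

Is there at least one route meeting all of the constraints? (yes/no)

yes

One route that works: O → N → M → R.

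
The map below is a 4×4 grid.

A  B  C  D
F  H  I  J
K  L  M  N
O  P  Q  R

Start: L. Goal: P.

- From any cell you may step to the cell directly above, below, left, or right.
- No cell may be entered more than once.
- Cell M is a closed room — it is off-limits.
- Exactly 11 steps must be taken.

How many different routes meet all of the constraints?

Need simple routes of exactly 11 moves from L to P (Manhattan distance 1, so 5 moves are spent on a detour and 5 undoing it).
Branch systematically from the start, pruning whenever the remaining move budget drops below the Manhattan distance to P or differs from it in parity. Grouping the completions by first move — via H: 3; via K: 6 (no valid completion starts via P) — and summing: 3 + 6 = 9.
That gives 9 routes.

9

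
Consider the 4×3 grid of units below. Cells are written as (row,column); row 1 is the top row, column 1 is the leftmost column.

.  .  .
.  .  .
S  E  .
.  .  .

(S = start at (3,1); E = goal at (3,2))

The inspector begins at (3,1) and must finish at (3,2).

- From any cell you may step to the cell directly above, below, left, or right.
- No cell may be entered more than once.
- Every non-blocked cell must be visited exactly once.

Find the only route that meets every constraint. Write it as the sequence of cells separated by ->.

(3,1) -> (4,1) -> (4,2) -> (4,3) -> (3,3) -> (2,3) -> (1,3) -> (1,2) -> (1,1) -> (2,1) -> (2,2) -> (3,2)

Need to visit all 12 open cells exactly once, starting at (3,1) and ending at (3,2).
Route from (3,1): down to (4,1), 2× right (reaching (4,3)), 3× up (reaching (1,3)), 2× left (reaching (1,1)), down to (2,1), right to (2,2), down to (3,2) — 11 moves in all.
Check: all 12 open cells covered.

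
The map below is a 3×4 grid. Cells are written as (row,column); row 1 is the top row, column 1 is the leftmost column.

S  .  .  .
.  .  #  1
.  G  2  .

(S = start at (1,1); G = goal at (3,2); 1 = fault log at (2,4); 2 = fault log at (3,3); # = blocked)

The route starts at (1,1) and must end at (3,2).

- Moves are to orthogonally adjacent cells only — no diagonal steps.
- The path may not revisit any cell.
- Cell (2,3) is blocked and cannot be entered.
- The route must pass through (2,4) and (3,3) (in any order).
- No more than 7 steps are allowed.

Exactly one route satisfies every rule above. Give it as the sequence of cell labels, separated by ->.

The 7-move cap with required stops at (2,4), (3,3) leaves no slack for detours.
Route from (1,1): 3× right (reaching (1,4)), 2× down (reaching (3,4)), 2× left (reaching (3,2)) — 7 moves in all.
Check: all required cells visited; 7 ≤ 7 moves.

(1,1) -> (1,2) -> (1,3) -> (1,4) -> (2,4) -> (3,4) -> (3,3) -> (3,2)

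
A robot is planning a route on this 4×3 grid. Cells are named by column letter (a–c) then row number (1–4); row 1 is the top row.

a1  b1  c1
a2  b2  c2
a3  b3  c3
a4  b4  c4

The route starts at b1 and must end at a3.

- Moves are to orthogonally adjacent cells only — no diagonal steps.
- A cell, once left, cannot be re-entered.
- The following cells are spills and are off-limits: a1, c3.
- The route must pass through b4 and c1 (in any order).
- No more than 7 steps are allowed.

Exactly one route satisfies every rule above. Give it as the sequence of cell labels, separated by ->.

Any route must reach b4 and c1 and still end at a3 within 7 moves, so the order of the required stops is forced.
Route from b1: right 1 to c1, down 1 to c2, left 1 to b2, down 2 to b4, left 1 to a4, up 1 to a3 — 7 moves in all.
Check: all required cells visited; 7 ≤ 7 moves.

b1 -> c1 -> c2 -> b2 -> b3 -> b4 -> a4 -> a3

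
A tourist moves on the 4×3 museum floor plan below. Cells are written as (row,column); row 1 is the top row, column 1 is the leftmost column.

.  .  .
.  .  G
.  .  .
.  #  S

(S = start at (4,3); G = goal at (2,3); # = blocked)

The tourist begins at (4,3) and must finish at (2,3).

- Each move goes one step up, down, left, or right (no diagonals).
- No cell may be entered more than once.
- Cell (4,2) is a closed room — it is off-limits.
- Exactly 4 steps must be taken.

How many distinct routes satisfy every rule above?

Need simple routes of exactly 4 moves from (4,3) to (2,3) (Manhattan distance 2, so 1 moves are spent on a detour and 1 undoing it).
Enumerating: (4,3) (3,3) (3,2) (2,2) (2,3).
That gives 1 route.

1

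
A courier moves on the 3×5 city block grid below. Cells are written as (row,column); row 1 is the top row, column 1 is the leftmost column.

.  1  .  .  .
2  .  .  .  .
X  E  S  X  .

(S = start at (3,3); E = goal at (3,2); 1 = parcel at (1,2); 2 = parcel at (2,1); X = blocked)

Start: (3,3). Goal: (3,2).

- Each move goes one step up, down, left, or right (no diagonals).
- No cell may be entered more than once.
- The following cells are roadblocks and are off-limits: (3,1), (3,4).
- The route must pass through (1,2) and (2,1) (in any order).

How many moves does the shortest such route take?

7

Any route passes through (1,2) and (2,1) in some order between (3,3) and (3,2). Summing Manhattan distances along each leg and taking the cheapest ordering ((3,3) → (1,2) → (2,1) → (3,2)) gives a lower bound of 3 + 2 + 2 = 7 moves.
A route of 7 moves achieves this: (3,3) → (2,3) → (1,3) → (1,2) → (1,1) → (2,1) → (2,2) → (3,2).
Since 7 matches the lower bound, it is optimal.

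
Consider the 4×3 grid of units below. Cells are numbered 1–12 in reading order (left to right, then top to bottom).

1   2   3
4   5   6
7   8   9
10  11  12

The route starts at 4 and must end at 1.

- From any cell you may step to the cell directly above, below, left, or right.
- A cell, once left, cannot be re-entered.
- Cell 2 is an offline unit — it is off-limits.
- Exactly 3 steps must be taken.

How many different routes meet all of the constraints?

Need simple routes of exactly 3 moves from 4 to 1 (Manhattan distance 1, so 1 moves are spent on a detour and 1 undoing it).
No route satisfies every constraint, so the count is 0.

0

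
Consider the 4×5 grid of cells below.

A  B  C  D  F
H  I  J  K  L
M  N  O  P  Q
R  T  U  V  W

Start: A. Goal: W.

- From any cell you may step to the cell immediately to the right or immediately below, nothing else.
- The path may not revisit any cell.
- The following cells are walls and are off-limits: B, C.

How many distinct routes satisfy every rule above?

A right/down-only route from A to W makes exactly 3 down-moves and 4 right-moves in some order.
With no other constraints that would be C(7,3) = 35 routes.
Subtract routes through each blocked cell (inclusion–exclusion for overlaps): − through B: 20 − through C: 10 + through B&C: 10 → 15.
That gives 15 routes.

15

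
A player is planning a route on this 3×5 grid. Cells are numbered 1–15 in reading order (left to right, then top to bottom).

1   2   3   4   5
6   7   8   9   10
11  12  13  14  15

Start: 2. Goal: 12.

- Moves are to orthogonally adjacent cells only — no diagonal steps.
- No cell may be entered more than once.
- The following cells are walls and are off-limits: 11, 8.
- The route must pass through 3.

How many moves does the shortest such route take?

Any route passes through 3 somewhere between 2 and 12. Summing Manhattan distances along the two legs (2 → 3 → 12) gives a lower bound of 1 + 3 = 4 moves.
The shortest route satisfying every rule uses 6 moves: 2 → 3 → 4 → 9 → 14 → 13 → 12.
The bound of 4 isn't tight here; checking systematically, no route of length 4 through 5 satisfies every constraint, so 6 is the minimum.

6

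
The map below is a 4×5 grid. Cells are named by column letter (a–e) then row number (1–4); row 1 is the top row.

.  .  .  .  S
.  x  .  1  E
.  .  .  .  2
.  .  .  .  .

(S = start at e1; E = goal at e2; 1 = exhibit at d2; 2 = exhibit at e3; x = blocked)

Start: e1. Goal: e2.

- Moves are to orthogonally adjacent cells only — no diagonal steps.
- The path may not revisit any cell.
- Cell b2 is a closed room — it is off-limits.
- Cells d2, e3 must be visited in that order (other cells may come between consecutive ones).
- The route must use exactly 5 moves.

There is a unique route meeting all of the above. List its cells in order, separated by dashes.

The waypoints must appear in the order d2, e3, with no cell reused.
Route from e1: left 1 to d1, down 2 to d3, right 1 to e3, up 1 to e2 — 5 moves in all.
Check: order respected (1 at step 2, 2 at step 4); 5 moves as required.

e1 - d1 - d2 - d3 - e3 - e2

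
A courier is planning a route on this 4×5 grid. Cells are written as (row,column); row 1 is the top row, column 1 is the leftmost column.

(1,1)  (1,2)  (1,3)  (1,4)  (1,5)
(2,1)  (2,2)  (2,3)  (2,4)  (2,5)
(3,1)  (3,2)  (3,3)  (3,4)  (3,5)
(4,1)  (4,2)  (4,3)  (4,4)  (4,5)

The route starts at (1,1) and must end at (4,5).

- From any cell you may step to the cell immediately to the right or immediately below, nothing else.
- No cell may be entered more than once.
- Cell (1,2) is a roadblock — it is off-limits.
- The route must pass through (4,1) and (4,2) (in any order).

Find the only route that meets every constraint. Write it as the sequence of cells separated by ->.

(1,1) -> (2,1) -> (3,1) -> (4,1) -> (4,2) -> (4,3) -> (4,4) -> (4,5)

Moves only go right or down, so the column and row indices never decrease.
Route from (1,1): 3× down (reaching (4,1)), 4× right (reaching (4,5)) — 7 moves in all.
Check: all required cells visited.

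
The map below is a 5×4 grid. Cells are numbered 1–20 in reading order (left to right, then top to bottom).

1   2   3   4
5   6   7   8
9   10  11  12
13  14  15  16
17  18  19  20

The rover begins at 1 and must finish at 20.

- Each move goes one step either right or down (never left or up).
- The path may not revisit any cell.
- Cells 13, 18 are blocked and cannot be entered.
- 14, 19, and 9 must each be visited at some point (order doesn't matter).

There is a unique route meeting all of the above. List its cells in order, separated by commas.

Moves only go right or down, so the column and row indices never decrease.
Route from 1: 2× down (reaching 9), right to 10, down to 14, right to 15, down to 19, right to 20 — 7 moves in all.
Check: all required cells visited.

1, 5, 9, 10, 14, 15, 19, 20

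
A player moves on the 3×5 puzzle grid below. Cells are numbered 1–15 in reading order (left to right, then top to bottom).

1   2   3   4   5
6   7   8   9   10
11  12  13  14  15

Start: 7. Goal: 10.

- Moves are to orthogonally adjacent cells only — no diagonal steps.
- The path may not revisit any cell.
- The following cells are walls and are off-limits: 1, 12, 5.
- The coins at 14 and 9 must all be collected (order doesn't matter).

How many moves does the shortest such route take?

5

Any route passes through 14 and 9 in some order between 7 and 10. Summing Manhattan distances along each leg and taking the cheapest ordering (7 → 14 → 9 → 10) gives a lower bound of 3 + 1 + 1 = 5 moves.
A route of 5 moves achieves this: 7 → 8 → 13 → 14 → 9 → 10.
Since 5 matches the lower bound, it is optimal.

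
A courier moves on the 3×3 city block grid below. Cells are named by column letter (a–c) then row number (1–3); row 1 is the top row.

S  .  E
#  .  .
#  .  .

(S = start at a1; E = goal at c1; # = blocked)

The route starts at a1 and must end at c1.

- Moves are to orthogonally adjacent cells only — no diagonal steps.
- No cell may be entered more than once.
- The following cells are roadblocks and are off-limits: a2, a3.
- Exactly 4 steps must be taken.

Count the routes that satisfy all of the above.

Need simple routes of exactly 4 moves from a1 to c1 (Manhattan distance 2, so 1 moves are spent on a detour and 1 undoing it).
Enumerating: a1 b1 b2 c2 c1.
That gives 1 route.

1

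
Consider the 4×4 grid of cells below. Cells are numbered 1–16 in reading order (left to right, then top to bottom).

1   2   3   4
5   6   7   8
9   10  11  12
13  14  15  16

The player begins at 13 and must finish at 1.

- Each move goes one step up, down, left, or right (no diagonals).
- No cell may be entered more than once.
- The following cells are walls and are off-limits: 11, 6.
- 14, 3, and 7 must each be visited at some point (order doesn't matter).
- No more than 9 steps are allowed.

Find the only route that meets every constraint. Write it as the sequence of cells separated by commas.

13, 14, 15, 16, 12, 8, 7, 3, 2, 1

The 9-move cap with required stops at 14, 3, 7 leaves no slack for detours.
Route from 13: 3× right (reaching 16), 2× up (reaching 8), left to 7, up to 3, 2× left (reaching 1) — 9 moves in all.
Check: all required cells visited; 9 ≤ 9 moves.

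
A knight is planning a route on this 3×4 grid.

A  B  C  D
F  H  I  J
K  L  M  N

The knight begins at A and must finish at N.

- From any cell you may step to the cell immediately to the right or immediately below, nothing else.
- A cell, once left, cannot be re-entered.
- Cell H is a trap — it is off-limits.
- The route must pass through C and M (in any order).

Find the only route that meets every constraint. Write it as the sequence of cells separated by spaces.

A B C I M N

Moves only go right or down, so the column and row indices never decrease.
Route from A: 2× right (reaching C), 2× down (reaching M), right to N — 5 moves in all.
Check: all required cells visited.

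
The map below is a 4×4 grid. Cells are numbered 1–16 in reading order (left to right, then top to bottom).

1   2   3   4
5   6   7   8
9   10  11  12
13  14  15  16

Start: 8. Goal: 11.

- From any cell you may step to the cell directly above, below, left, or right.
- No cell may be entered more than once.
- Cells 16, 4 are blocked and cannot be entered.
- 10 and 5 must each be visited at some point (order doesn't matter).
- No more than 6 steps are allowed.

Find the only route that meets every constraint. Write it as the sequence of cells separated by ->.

8 -> 7 -> 6 -> 5 -> 9 -> 10 -> 11

The 6-move cap with required stops at 10, 5 leaves no slack for detours.
Route from 8: 3× left (reaching 5), down to 9, 2× right (reaching 11) — 6 moves in all.
Check: all required cells visited; 6 ≤ 6 moves.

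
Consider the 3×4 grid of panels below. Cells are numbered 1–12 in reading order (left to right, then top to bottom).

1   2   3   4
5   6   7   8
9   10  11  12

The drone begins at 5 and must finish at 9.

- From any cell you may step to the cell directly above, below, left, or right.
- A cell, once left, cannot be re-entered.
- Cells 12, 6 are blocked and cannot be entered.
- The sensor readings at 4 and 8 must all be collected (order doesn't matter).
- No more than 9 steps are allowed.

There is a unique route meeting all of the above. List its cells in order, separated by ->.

The 9-move cap with required stops at 4, 8 leaves no slack for detours.
Route from 5: up 1 to 1, right 3 to 4, down 1 to 8, left 1 to 7, down 1 to 11, left 2 to 9 — 9 moves in all.
Check: all required cells visited; 9 ≤ 9 moves.

5 -> 1 -> 2 -> 3 -> 4 -> 8 -> 7 -> 11 -> 10 -> 9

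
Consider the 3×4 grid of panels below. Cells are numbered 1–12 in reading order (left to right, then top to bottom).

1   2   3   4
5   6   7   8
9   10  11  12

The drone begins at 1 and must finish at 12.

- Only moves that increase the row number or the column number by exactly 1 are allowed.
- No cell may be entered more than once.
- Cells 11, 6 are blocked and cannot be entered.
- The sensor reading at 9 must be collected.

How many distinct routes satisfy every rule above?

A right/down-only route from 1 to 12 makes exactly 2 down-moves and 3 right-moves in some order.
With no other constraints that would be C(5,2) = 10 routes.
Split at 9 and multiply the segment counts (each segment already excludes blocked cells): 1→9: 1; 9→12: 0; product = 0.
No route satisfies every constraint, so the count is 0.

0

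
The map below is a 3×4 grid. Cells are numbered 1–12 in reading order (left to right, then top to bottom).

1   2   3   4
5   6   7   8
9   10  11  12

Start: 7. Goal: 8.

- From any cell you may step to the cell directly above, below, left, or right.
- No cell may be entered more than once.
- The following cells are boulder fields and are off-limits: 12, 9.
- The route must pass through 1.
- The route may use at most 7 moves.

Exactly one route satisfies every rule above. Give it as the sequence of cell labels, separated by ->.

7 -> 6 -> 5 -> 1 -> 2 -> 3 -> 4 -> 8

Any route must reach 1 and still end at 8 within 7 moves, so the order of the required stops is forced.
Route from 7: left 2 to 5, up 1 to 1, right 3 to 4, down 1 to 8 — 7 moves in all.
Check: all required cells visited; 7 ≤ 7 moves.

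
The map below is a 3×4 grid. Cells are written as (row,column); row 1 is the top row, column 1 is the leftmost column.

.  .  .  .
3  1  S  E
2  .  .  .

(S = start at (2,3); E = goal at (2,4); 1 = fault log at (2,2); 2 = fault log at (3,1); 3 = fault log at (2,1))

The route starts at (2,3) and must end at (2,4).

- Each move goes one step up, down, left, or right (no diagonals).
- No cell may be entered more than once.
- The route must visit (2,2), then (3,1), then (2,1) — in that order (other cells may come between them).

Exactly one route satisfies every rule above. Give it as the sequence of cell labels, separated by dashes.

The waypoints must appear in the order (2,2), (3,1), (2,1), with no cell reused.
Route from (2,3): left to (2,2), down to (3,2), left to (3,1), 2× up (reaching (1,1)), 3× right (reaching (1,4)), down to (2,4) — 9 moves in all.
Check: order respected (1 at step 1, 2 at step 3, 3 at step 4).

(2,3) - (2,2) - (3,2) - (3,1) - (2,1) - (1,1) - (1,2) - (1,3) - (1,4) - (2,4)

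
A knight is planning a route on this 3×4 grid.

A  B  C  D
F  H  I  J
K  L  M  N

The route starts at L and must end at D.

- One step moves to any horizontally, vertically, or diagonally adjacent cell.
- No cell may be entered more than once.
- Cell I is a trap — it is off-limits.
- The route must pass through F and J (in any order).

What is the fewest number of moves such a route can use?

5

Any route passes through F and J in some order between L and D. Summing Chebyshev distances along each leg and taking the cheapest ordering (L → F → J → D) gives a lower bound of 1 + 3 + 1 = 5 moves.
A route of 5 moves achieves this: L → F → B → C → J → D.
Since 5 matches the lower bound, it is optimal.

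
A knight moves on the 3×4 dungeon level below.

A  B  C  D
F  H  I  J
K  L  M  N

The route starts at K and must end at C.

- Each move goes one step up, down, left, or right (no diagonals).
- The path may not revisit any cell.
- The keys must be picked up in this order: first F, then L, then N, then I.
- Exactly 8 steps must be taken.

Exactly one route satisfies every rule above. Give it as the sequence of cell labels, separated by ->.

K -> F -> H -> L -> M -> N -> J -> I -> C

The waypoints must appear in the order F, L, N, I, with no cell reused.
Route from K: up 1 to F, right 1 to H, down 1 to L, right 2 to N, up 1 to J, left 1 to I, up 1 to C — 8 moves in all.
Check: order respected (F at step 1, L at step 3, N at step 5, I at step 7); 8 moves as required.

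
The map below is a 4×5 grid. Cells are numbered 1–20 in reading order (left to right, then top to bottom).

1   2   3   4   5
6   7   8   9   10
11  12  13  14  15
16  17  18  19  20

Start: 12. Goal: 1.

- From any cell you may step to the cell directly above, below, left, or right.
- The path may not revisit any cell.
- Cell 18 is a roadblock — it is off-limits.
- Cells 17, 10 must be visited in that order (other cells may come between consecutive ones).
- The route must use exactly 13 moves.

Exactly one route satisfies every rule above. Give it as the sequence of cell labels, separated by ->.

12 -> 17 -> 16 -> 11 -> 6 -> 7 -> 8 -> 9 -> 10 -> 5 -> 4 -> 3 -> 2 -> 1

The waypoints must appear in the order 17, 10, with no cell reused.
Route from 12: down 1 to 17, left 1 to 16, up 2 to 6, right 4 to 10, up 1 to 5, left 4 to 1 — 13 moves in all.
Check: order respected (17 at step 1, 10 at step 8); 13 moves as required.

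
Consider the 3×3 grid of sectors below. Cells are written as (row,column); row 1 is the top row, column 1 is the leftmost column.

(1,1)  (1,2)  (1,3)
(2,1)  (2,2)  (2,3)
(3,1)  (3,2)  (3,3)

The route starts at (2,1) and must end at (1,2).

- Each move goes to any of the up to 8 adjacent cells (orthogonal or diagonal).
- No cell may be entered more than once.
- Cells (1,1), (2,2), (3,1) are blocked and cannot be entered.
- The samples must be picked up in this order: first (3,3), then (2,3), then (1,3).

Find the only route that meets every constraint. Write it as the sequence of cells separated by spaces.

(2,1) (3,2) (3,3) (2,3) (1,3) (1,2)

The waypoints must appear in the order (3,3), (2,3), (1,3), with no cell reused.
Route from (2,1): down-right 1 to (3,2), right 1 to (3,3), up 2 to (1,3), left 1 to (1,2) — 5 moves in all.
Check: order respected ((3,3) at step 2, (2,3) at step 3, (1,3) at step 4).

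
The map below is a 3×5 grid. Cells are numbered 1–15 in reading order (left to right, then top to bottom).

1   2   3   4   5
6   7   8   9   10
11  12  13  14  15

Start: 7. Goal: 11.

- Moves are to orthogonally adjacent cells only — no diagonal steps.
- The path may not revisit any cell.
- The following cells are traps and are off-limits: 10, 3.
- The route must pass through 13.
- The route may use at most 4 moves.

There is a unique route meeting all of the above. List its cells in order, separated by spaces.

7 8 13 12 11

Any route must reach 13 and still end at 11 within 4 moves, so the order of the required stops is forced.
Route from 7: right 1 to 8, down 1 to 13, left 2 to 11 — 4 moves in all.
Check: all required cells visited; 4 ≤ 4 moves.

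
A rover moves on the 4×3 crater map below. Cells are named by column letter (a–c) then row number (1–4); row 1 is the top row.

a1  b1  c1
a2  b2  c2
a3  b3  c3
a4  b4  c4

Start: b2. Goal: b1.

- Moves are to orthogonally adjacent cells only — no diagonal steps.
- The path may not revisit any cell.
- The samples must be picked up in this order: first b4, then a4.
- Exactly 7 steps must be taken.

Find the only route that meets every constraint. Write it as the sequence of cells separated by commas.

b2, b3, b4, a4, a3, a2, a1, b1

The waypoints must appear in the order b4, a4, with no cell reused.
Route from b2: 2× down (reaching b4), left to a4, 3× up (reaching a1), right to b1 — 7 moves in all.
Check: order respected (b4 at step 2, a4 at step 3); 7 moves as required.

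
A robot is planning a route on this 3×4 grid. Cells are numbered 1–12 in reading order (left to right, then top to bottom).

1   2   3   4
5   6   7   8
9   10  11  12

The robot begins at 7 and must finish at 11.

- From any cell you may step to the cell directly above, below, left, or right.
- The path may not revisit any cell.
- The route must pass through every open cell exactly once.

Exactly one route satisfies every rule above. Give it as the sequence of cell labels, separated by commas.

7, 6, 10, 9, 5, 1, 2, 3, 4, 8, 12, 11

Need to visit all 12 open cells exactly once, starting at 7 and ending at 11.
Route from 7: left 1 to 6, down 1 to 10, left 1 to 9, up 2 to 1, right 3 to 4, down 2 to 12, left 1 to 11 — 11 moves in all.
Check: all 12 open cells covered.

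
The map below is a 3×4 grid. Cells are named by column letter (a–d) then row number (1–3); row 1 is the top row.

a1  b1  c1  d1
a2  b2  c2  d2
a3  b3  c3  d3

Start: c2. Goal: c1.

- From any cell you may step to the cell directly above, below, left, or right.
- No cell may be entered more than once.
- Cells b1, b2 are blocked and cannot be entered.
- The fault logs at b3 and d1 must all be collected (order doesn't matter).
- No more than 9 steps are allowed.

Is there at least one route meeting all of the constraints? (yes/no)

Exhausting the options from c2, every branch either dead-ends against blocked cells, would have to re-enter a cell already used, runs past the 9-move limit, or reaches the goal with a constraint still unmet.

no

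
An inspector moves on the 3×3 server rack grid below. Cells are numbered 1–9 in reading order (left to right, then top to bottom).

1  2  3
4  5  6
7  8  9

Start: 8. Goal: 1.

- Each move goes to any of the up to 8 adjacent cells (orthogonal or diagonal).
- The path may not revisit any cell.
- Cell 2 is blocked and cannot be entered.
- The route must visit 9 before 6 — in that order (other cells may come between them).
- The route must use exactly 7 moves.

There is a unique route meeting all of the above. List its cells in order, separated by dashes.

The waypoints must appear in the order 9, 6, with no cell reused.
Route from 8: right to 9, 2× up (reaching 3), 2× down-left (reaching 7), 2× up (reaching 1) — 7 moves in all.
Check: order respected (9 at step 1, 6 at step 2); 7 moves as required.

8 - 9 - 6 - 3 - 5 - 7 - 4 - 1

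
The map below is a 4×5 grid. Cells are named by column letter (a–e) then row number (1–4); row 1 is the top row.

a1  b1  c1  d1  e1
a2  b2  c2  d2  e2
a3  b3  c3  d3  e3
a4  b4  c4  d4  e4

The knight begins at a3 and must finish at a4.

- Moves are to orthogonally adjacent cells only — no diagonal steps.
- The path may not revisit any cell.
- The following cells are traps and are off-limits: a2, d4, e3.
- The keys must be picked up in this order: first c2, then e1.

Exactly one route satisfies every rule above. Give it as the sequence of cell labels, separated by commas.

The waypoints must appear in the order c2, e1, with no cell reused.
Route from a3: right 1 to b3, up 1 to b2, right 1 to c2, up 1 to c1, right 2 to e1, down 1 to e2, left 1 to d2, down 1 to d3, left 1 to c3, down 1 to c4, left 2 to a4 — 13 moves in all.
Check: order respected (c2 at step 3, e1 at step 6).

a3, b3, b2, c2, c1, d1, e1, e2, d2, d3, c3, c4, b4, a4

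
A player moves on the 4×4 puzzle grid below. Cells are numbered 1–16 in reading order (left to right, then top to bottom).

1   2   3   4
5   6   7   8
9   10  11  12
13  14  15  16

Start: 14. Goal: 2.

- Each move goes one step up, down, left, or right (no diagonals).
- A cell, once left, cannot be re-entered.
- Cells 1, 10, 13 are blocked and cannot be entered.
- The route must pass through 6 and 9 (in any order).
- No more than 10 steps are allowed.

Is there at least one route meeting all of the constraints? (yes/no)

9 must be visited but has only one open neighbour (5), and it is neither the start nor the goal — the route would have to enter and leave through 5, re-entering it.

no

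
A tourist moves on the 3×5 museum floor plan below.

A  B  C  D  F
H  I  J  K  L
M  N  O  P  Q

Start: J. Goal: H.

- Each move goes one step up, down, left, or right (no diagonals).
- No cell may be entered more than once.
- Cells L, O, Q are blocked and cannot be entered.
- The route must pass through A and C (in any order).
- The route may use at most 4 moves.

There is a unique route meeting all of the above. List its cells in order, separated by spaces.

The budget equals the shortest possible length, so every move has to be on a shortest route through the required cells.
Route from J: up to C, 2× left (reaching A), down to H — 4 moves in all.
Check: all required cells visited; 4 ≤ 4 moves.

J C B A H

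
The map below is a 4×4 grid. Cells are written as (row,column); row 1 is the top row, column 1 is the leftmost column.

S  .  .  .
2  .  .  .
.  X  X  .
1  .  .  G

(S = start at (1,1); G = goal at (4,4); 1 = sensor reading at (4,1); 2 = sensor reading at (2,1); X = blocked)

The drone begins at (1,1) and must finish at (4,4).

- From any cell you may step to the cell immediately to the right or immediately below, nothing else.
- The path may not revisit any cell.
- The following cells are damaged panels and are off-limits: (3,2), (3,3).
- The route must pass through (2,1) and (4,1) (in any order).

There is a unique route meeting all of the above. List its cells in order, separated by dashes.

Moves only go right or down, so the column and row indices never decrease.
Route from (1,1): 3× down (reaching (4,1)), 3× right (reaching (4,4)) — 6 moves in all.
Check: all required cells visited.

(1,1) - (2,1) - (3,1) - (4,1) - (4,2) - (4,3) - (4,4)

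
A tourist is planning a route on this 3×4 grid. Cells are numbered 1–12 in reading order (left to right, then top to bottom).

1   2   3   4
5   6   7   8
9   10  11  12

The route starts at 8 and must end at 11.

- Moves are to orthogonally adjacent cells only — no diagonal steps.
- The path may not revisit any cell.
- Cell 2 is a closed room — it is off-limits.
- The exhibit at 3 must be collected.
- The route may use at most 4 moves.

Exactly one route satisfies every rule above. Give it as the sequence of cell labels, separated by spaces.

The budget equals the shortest possible length, so every move has to be on a shortest route through the required cells.
Route from 8: up to 4, left to 3, 2× down (reaching 11) — 4 moves in all.
Check: all required cells visited; 4 ≤ 4 moves.

8 4 3 7 11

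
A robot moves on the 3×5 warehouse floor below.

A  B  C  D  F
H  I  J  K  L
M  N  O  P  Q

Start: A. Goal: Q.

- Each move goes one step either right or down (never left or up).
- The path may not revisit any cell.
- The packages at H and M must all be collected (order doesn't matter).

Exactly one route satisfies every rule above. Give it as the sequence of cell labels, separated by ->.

Moves only go right or down, so the column and row indices never decrease.
Route from A: 2× down (reaching M), 4× right (reaching Q) — 6 moves in all.
Check: all required cells visited.

A -> H -> M -> N -> O -> P -> Q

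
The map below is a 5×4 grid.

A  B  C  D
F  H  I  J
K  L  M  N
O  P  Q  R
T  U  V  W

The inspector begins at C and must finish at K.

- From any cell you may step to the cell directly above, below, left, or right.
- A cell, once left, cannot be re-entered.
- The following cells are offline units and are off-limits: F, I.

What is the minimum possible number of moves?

4

The Manhattan distance from C to K is |1−3| + |3−1| = 4, so at least 4 moves are needed.
A route of 4 moves achieves this: C → B → H → L → K.
Since 4 matches the lower bound, it is optimal.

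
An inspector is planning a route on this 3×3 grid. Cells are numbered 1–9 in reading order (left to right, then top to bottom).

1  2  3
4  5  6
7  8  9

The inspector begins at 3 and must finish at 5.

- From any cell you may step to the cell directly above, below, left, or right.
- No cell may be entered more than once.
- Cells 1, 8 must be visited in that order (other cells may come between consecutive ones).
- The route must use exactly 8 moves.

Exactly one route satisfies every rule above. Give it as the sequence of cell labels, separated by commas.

3, 2, 1, 4, 7, 8, 9, 6, 5

The waypoints must appear in the order 1, 8, with no cell reused.
Route from 3: 2× left (reaching 1), 2× down (reaching 7), 2× right (reaching 9), up to 6, left to 5 — 8 moves in all.
Check: order respected (1 at step 2, 8 at step 5); 8 moves as required.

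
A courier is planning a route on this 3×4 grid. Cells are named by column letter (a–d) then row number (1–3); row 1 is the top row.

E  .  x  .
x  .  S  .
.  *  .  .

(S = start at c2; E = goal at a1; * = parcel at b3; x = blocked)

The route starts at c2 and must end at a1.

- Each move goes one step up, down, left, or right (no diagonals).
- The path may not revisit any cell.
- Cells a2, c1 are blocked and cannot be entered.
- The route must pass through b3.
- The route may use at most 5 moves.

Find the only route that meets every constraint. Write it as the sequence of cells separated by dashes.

c2 - c3 - b3 - b2 - b1 - a1

Any route must reach b3 and still end at a1 within 5 moves, so the order of the required stops is forced.
Route from c2: down to c3, left to b3, 2× up (reaching b1), left to a1 — 5 moves in all.
Check: all required cells visited; 5 ≤ 5 moves.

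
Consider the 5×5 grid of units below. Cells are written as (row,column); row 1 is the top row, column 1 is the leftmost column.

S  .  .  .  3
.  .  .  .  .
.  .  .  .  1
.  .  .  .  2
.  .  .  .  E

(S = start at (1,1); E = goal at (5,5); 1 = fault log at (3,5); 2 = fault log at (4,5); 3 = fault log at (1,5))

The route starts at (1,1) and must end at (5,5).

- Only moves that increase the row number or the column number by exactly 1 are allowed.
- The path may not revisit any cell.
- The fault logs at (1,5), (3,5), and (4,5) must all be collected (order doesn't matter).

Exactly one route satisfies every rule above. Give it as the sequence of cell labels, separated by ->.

(1,1) -> (1,2) -> (1,3) -> (1,4) -> (1,5) -> (2,5) -> (3,5) -> (4,5) -> (5,5)

Moves only go right or down, so the column and row indices never decrease.
Route from (1,1): 4× right (reaching (1,5)), 4× down (reaching (5,5)) — 8 moves in all.
Check: all required cells visited.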